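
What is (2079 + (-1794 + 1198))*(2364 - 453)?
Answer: 2834013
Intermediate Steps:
(2079 + (-1794 + 1198))*(2364 - 453) = (2079 - 596)*1911 = 1483*1911 = 2834013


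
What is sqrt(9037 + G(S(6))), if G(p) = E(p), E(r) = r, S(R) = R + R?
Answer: sqrt(9049) ≈ 95.126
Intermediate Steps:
S(R) = 2*R
G(p) = p
sqrt(9037 + G(S(6))) = sqrt(9037 + 2*6) = sqrt(9037 + 12) = sqrt(9049)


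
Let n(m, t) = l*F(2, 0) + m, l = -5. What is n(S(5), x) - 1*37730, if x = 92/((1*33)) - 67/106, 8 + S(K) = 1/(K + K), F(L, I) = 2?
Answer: -377479/10 ≈ -37748.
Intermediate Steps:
S(K) = -8 + 1/(2*K) (S(K) = -8 + 1/(K + K) = -8 + 1/(2*K))
x = 7541/3498 (x = 92/33 - 67*1/106 = 92*(1/33) - 67/106 = 92/33 - 67/106 = 7541/3498 ≈ 2.1558)
n(m, t) = -10 + m (n(m, t) = -5*2 + m = -10 + m)
n(S(5), x) - 1*37730 = (-10 + (-8 + (1/2)/5)) - 1*37730 = (-10 + (-8 + (1/2)*(1/5))) - 37730 = (-10 + (-8 + 1/10)) - 37730 = (-10 - 79/10) - 37730 = -179/10 - 37730 = -377479/10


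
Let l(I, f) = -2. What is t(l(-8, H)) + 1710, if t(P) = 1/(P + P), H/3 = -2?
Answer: 6839/4 ≈ 1709.8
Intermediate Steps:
H = -6 (H = 3*(-2) = -6)
t(P) = 1/(2*P)
t(l(-8, H)) + 1710 = (1/2)/(-2) + 1710 = (1/2)*(-1/2) + 1710 = -1/4 + 1710 = 6839/4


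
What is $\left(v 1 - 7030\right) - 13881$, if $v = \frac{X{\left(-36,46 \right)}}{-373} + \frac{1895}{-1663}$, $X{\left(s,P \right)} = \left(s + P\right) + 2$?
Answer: $- \frac{12971799180}{620299} \approx -20912.0$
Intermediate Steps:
$X{\left(s,P \right)} = 2 + P + s$ ($X{\left(s,P \right)} = \left(P + s\right) + 2 = 2 + P + s$)
$v = - \frac{726791}{620299}$ ($v = \frac{2 + 46 - 36}{-373} + \frac{1895}{-1663} = 12 \left(- \frac{1}{373}\right) + 1895 \left(- \frac{1}{1663}\right) = - \frac{12}{373} - \frac{1895}{1663} = - \frac{726791}{620299} \approx -1.1717$)
$\left(v 1 - 7030\right) - 13881 = \left(\left(- \frac{726791}{620299}\right) 1 - 7030\right) - 13881 = \left(- \frac{726791}{620299} - 7030\right) - 13881 = - \frac{4361428761}{620299} - 13881 = - \frac{12971799180}{620299}$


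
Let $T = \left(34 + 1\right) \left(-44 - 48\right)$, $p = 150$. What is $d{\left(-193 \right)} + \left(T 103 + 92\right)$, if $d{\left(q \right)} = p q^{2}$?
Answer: $5255782$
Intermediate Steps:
$d{\left(q \right)} = 150 q^{2}$
$T = -3220$ ($T = 35 \left(-92\right) = -3220$)
$d{\left(-193 \right)} + \left(T 103 + 92\right) = 150 \left(-193\right)^{2} + \left(\left(-3220\right) 103 + 92\right) = 150 \cdot 37249 + \left(-331660 + 92\right) = 5587350 - 331568 = 5255782$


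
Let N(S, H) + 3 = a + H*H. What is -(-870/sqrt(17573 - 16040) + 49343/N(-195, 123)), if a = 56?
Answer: -49343/15182 + 290*sqrt(1533)/511 ≈ 18.970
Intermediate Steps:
N(S, H) = 53 + H**2 (N(S, H) = -3 + (56 + H*H) = -3 + (56 + H**2) = 53 + H**2)
-(-870/sqrt(17573 - 16040) + 49343/N(-195, 123)) = -(-870/sqrt(17573 - 16040) + 49343/(53 + 123**2)) = -(-870*sqrt(1533)/1533 + 49343/(53 + 15129)) = -(-290*sqrt(1533)/511 + 49343/15182) = -(49343/15182 - 290*sqrt(1533)/511) = -49343/15182 + 290*sqrt(1533)/511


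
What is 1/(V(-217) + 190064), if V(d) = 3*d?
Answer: 1/189413 ≈ 5.2795e-6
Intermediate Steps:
1/(V(-217) + 190064) = 1/(3*(-217) + 190064) = 1/(-651 + 190064) = 1/189413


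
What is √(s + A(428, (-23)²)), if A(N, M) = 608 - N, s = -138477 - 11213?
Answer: I*√149510 ≈ 386.67*I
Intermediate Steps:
s = -149690
√(s + A(428, (-23)²)) = √(-149690 + (608 - 1*428)) = √(-149690 + (608 - 428)) = √(-149690 + 180) = √(-149510) = I*√149510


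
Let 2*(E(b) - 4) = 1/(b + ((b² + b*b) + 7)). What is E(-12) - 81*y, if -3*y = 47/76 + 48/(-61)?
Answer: -717351/1311988 ≈ -0.54677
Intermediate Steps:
y = 781/13908 (y = -(47/76 + 48/(-61))/3 = -(47*(1/76) + 48*(-1/61))/3 = -(47/76 - 48/61)/3 = -⅓*(-781/4636) = 781/13908 ≈ 0.056155)
E(b) = 4 + 1/(2*(7 + b + 2*b²)) (E(b) = 4 + 1/(2*(b + ((b² + b*b) + 7))) = 4 + 1/(2*(b + ((b² + b²) + 7))) = 4 + 1/(2*(b + (2*b² + 7))) = 4 + 1/(2*(b + (7 + 2*b²))) = 4 + 1/(2*(7 + b + 2*b²)))
E(-12) - 81*y = (57 + 8*(-12) + 16*(-12)²)/(2*(7 - 12 + 2*(-12)²)) - 81*781/13908 = (57 - 96 + 16*144)/(2*(7 - 12 + 2*144)) - 21087/4636 = (57 - 96 + 2304)/(2*(7 - 12 + 288)) - 21087/4636 = (½)*2265/283 - 21087/4636 = (½)*(1/283)*2265 - 21087/4636 = 2265/566 - 21087/4636 = -717351/1311988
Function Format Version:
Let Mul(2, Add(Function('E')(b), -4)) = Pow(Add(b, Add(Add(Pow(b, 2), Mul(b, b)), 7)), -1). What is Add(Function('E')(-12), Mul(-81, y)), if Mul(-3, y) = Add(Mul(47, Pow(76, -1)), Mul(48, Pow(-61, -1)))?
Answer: Rational(-717351, 1311988) ≈ -0.54677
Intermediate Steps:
y = Rational(781, 13908) (y = Mul(Rational(-1, 3), Add(Mul(47, Pow(76, -1)), Mul(48, Pow(-61, -1)))) = Mul(Rational(-1, 3), Add(Mul(47, Rational(1, 76)), Mul(48, Rational(-1, 61)))) = Mul(Rational(-1, 3), Add(Rational(47, 76), Rational(-48, 61))) = Mul(Rational(-1, 3), Rational(-781, 4636)) = Rational(781, 13908) ≈ 0.056155)
Function('E')(b) = Add(4, Mul(Rational(1, 2), Pow(Add(7, b, Mul(2, Pow(b, 2))), -1))) (Function('E')(b) = Add(4, Mul(Rational(1, 2), Pow(Add(b, Add(Add(Pow(b, 2), Mul(b, b)), 7)), -1))) = Add(4, Mul(Rational(1, 2), Pow(Add(b, Add(Add(Pow(b, 2), Pow(b, 2)), 7)), -1))) = Add(4, Mul(Rational(1, 2), Pow(Add(b, Add(Mul(2, Pow(b, 2)), 7)), -1))) = Add(4, Mul(Rational(1, 2), Pow(Add(b, Add(7, Mul(2, Pow(b, 2)))), -1))) = Add(4, Mul(Rational(1, 2), Pow(Add(7, b, Mul(2, Pow(b, 2))), -1))))
Add(Function('E')(-12), Mul(-81, y)) = Add(Mul(Rational(1, 2), Pow(Add(7, -12, Mul(2, Pow(-12, 2))), -1), Add(57, Mul(8, -12), Mul(16, Pow(-12, 2)))), Mul(-81, Rational(781, 13908))) = Add(Mul(Rational(1, 2), Pow(Add(7, -12, Mul(2, 144)), -1), Add(57, -96, Mul(16, 144))), Rational(-21087, 4636)) = Add(Mul(Rational(1, 2), Pow(Add(7, -12, 288), -1), Add(57, -96, 2304)), Rational(-21087, 4636)) = Add(Mul(Rational(1, 2), Pow(283, -1), 2265), Rational(-21087, 4636)) = Add(Mul(Rational(1, 2), Rational(1, 283), 2265), Rational(-21087, 4636)) = Add(Rational(2265, 566), Rational(-21087, 4636)) = Rational(-717351, 1311988)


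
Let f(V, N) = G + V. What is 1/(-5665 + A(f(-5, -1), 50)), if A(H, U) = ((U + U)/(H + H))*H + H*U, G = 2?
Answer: -1/5765 ≈ -0.00017346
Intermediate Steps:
f(V, N) = 2 + V
A(H, U) = U + H*U (A(H, U) = ((2*U)/((2*H)))*H + H*U = ((2*U)*(1/(2*H)))*H + H*U = (U/H)*H + H*U = U + H*U)
1/(-5665 + A(f(-5, -1), 50)) = 1/(-5665 + 50*(1 + (2 - 5))) = 1/(-5665 + 50*(1 - 3)) = 1/(-5665 + 50*(-2)) = 1/(-5665 - 100) = 1/(-5765) = -1/5765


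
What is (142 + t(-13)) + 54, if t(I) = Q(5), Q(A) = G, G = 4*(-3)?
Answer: 184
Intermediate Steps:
G = -12
Q(A) = -12
t(I) = -12
(142 + t(-13)) + 54 = (142 - 12) + 54 = 130 + 54 = 184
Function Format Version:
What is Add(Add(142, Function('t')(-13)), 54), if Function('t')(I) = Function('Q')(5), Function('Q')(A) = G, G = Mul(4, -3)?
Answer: 184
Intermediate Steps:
G = -12
Function('Q')(A) = -12
Function('t')(I) = -12
Add(Add(142, Function('t')(-13)), 54) = Add(Add(142, -12), 54) = Add(130, 54) = 184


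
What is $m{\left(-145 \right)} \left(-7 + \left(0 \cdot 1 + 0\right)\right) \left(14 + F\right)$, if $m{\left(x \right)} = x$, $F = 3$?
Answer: $17255$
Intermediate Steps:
$m{\left(-145 \right)} \left(-7 + \left(0 \cdot 1 + 0\right)\right) \left(14 + F\right) = - 145 \left(-7 + \left(0 \cdot 1 + 0\right)\right) \left(14 + 3\right) = - 145 \left(-7 + \left(0 + 0\right)\right) 17 = - 145 \left(-7 + 0\right) 17 = - 145 \left(\left(-7\right) 17\right) = \left(-145\right) \left(-119\right) = 17255$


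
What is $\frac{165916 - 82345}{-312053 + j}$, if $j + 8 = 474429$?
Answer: $\frac{83571}{162368} \approx 0.5147$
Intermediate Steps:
$j = 474421$ ($j = -8 + 474429 = 474421$)
$\frac{165916 - 82345}{-312053 + j} = \frac{165916 - 82345}{-312053 + 474421} = \frac{83571}{162368}$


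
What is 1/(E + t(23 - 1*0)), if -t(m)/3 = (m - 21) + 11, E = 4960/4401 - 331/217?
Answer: -955017/37626074 ≈ -0.025382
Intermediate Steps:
E = -380411/955017 (E = 4960*(1/4401) - 331*1/217 = 4960/4401 - 331/217 = -380411/955017 ≈ -0.39833)
t(m) = 30 - 3*m (t(m) = -3*((m - 21) + 11) = -3*((-21 + m) + 11) = -3*(-10 + m) = 30 - 3*m)
1/(E + t(23 - 1*0)) = 1/(-380411/955017 + (30 - 3*(23 - 1*0))) = 1/(-380411/955017 + (30 - 3*(23 + 0))) = 1/(-380411/955017 + (30 - 3*23)) = 1/(-380411/955017 + (30 - 69)) = 1/(-380411/955017 - 39) = 1/(-37626074/955017) = -955017/37626074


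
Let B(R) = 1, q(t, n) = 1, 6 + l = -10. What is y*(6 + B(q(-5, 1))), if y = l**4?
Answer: 458752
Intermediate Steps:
l = -16 (l = -6 - 10 = -16)
y = 65536 (y = (-16)**4 = 65536)
y*(6 + B(q(-5, 1))) = 65536*(6 + 1) = 65536*7 = 458752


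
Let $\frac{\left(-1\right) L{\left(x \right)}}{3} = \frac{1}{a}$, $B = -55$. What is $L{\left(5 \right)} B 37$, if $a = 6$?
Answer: $\frac{2035}{2} \approx 1017.5$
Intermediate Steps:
$L{\left(x \right)} = - \frac{1}{2}$ ($L{\left(x \right)} = - \frac{3}{6} = \left(-3\right) \frac{1}{6} = - \frac{1}{2}$)
$L{\left(5 \right)} B 37 = \left(- \frac{1}{2}\right) \left(-55\right) 37 = \frac{55}{2} \cdot 37 = \frac{2035}{2}$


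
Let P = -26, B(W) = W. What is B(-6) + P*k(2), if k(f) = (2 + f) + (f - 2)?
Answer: -110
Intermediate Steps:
k(f) = 2*f (k(f) = (2 + f) + (-2 + f) = 2*f)
B(-6) + P*k(2) = -6 - 52*2 = -6 - 26*4 = -6 - 104 = -110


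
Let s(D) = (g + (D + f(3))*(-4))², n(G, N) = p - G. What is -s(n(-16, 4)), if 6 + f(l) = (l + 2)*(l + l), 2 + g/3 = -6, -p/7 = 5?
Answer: -1936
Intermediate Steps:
p = -35 (p = -7*5 = -35)
g = -24 (g = -6 + 3*(-6) = -6 - 18 = -24)
f(l) = -6 + 2*l*(2 + l) (f(l) = -6 + (l + 2)*(l + l) = -6 + (2 + l)*(2*l) = -6 + 2*l*(2 + l))
n(G, N) = -35 - G
s(D) = (-120 - 4*D)² (s(D) = (-24 + (D + (-6 + 2*3² + 4*3))*(-4))² = (-24 + (D + (-6 + 2*9 + 12))*(-4))² = (-24 + (D + (-6 + 18 + 12))*(-4))² = (-24 + (D + 24)*(-4))² = (-24 + (24 + D)*(-4))² = (-24 + (-96 - 4*D))² = (-120 - 4*D)²)
-s(n(-16, 4)) = -16*(30 + (-35 - 1*(-16)))² = -16*(30 + (-35 + 16))² = -16*(30 - 19)² = -16*11² = -16*121 = -1*1936 = -1936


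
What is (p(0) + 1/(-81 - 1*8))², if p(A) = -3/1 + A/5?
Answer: 71824/7921 ≈ 9.0675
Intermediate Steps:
p(A) = -3 + A/5 (p(A) = -3*1 + A*(⅕) = -3 + A/5)
(p(0) + 1/(-81 - 1*8))² = ((-3 + (⅕)*0) + 1/(-81 - 1*8))² = ((-3 + 0) + 1/(-81 - 8))² = (-3 + 1/(-89))² = (-3 - 1/89)² = (-268/89)² = 71824/7921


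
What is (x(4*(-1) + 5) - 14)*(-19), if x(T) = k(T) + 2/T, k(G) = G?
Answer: 209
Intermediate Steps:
x(T) = T + 2/T
(x(4*(-1) + 5) - 14)*(-19) = (((4*(-1) + 5) + 2/(4*(-1) + 5)) - 14)*(-19) = (((-4 + 5) + 2/(-4 + 5)) - 14)*(-19) = ((1 + 2/1) - 14)*(-19) = ((1 + 2*1) - 14)*(-19) = ((1 + 2) - 14)*(-19) = (3 - 14)*(-19) = -11*(-19) = 209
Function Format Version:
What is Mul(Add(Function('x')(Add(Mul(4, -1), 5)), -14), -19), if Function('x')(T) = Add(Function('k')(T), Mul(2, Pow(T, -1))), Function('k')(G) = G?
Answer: 209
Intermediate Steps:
Function('x')(T) = Add(T, Mul(2, Pow(T, -1)))
Mul(Add(Function('x')(Add(Mul(4, -1), 5)), -14), -19) = Mul(Add(Add(Add(Mul(4, -1), 5), Mul(2, Pow(Add(Mul(4, -1), 5), -1))), -14), -19) = Mul(Add(Add(Add(-4, 5), Mul(2, Pow(Add(-4, 5), -1))), -14), -19) = Mul(Add(Add(1, Mul(2, Pow(1, -1))), -14), -19) = Mul(Add(Add(1, Mul(2, 1)), -14), -19) = Mul(Add(Add(1, 2), -14), -19) = Mul(Add(3, -14), -19) = Mul(-11, -19) = 209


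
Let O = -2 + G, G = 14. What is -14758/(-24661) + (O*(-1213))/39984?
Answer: 2751409/11738636 ≈ 0.23439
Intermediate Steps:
O = 12 (O = -2 + 14 = 12)
-14758/(-24661) + (O*(-1213))/39984 = -14758/(-24661) + (12*(-1213))/39984 = -14758*(-1/24661) - 14556*1/39984 = 14758/24661 - 1213/3332 = 2751409/11738636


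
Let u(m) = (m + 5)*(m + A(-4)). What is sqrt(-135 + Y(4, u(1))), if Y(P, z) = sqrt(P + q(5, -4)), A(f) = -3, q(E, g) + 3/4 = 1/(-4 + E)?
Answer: sqrt(-540 + 2*sqrt(17))/2 ≈ 11.53*I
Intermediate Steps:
q(E, g) = -3/4 + 1/(-4 + E)
u(m) = (-3 + m)*(5 + m) (u(m) = (m + 5)*(m - 3) = (5 + m)*(-3 + m) = (-3 + m)*(5 + m))
Y(P, z) = sqrt(1/4 + P) (Y(P, z) = sqrt(P + (16 - 3*5)/(4*(-4 + 5))) = sqrt(P + (1/4)*(16 - 15)/1) = sqrt(P + (1/4)*1*1) = sqrt(P + 1/4) = sqrt(1/4 + P))
sqrt(-135 + Y(4, u(1))) = sqrt(-135 + sqrt(1 + 4*4)/2) = sqrt(-135 + sqrt(1 + 16)/2) = sqrt(-135 + sqrt(17)/2)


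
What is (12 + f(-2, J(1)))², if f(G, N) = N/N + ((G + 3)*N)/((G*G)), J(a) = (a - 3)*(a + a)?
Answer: 144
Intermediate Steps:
J(a) = 2*a*(-3 + a) (J(a) = (-3 + a)*(2*a) = 2*a*(-3 + a))
f(G, N) = 1 + N*(3 + G)/G² (f(G, N) = 1 + ((3 + G)*N)/(G²) = 1 + (N*(3 + G))/G² = 1 + N*(3 + G)/G²)
(12 + f(-2, J(1)))² = (12 + (1 + (2*1*(-3 + 1))/(-2) + 3*(2*1*(-3 + 1))/(-2)²))² = (12 + (1 + (2*1*(-2))*(-½) + 3*(2*1*(-2))*(¼)))² = (12 + (1 - 4*(-½) + 3*(-4)*(¼)))² = (12 + (1 + 2 - 3))² = (12 + 0)² = 12² = 144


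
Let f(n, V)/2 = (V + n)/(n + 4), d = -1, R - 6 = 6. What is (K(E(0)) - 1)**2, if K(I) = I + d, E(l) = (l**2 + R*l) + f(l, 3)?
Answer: 1/4 ≈ 0.25000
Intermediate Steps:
R = 12 (R = 6 + 6 = 12)
f(n, V) = 2*(V + n)/(4 + n) (f(n, V) = 2*((V + n)/(n + 4)) = 2*((V + n)/(4 + n)) = 2*(V + n)/(4 + n))
E(l) = l**2 + 12*l + 2*(3 + l)/(4 + l) (E(l) = (l**2 + 12*l) + 2*(3 + l)/(4 + l) = l**2 + 12*l + 2*(3 + l)/(4 + l))
K(I) = -1 + I (K(I) = I - 1 = -1 + I)
(K(E(0)) - 1)**2 = ((-1 + (6 + 2*0 + 0*(4 + 0)*(12 + 0))/(4 + 0)) - 1)**2 = ((-1 + (6 + 0 + 0*4*12)/4) - 1)**2 = ((-1 + (6 + 0 + 0)/4) - 1)**2 = ((-1 + (1/4)*6) - 1)**2 = ((-1 + 3/2) - 1)**2 = (1/2 - 1)**2 = (-1/2)**2 = 1/4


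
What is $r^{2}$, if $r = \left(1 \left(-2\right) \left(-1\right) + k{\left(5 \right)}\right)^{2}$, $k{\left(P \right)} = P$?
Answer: $2401$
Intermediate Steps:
$r = 49$ ($r = \left(1 \left(-2\right) \left(-1\right) + 5\right)^{2} = \left(\left(-2\right) \left(-1\right) + 5\right)^{2} = \left(2 + 5\right)^{2} = 7^{2} = 49$)
$r^{2} = 49^{2} = 2401$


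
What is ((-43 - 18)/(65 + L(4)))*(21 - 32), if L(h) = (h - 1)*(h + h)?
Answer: 671/89 ≈ 7.5393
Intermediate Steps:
L(h) = 2*h*(-1 + h) (L(h) = (-1 + h)*(2*h) = 2*h*(-1 + h))
((-43 - 18)/(65 + L(4)))*(21 - 32) = ((-43 - 18)/(65 + 2*4*(-1 + 4)))*(21 - 32) = -61/(65 + 2*4*3)*(-11) = -61/(65 + 24)*(-11) = -61/89*(-11) = 671/89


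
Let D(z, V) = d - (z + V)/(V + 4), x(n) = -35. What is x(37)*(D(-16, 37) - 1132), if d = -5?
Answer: 1632330/41 ≈ 39813.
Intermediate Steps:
D(z, V) = -5 - (V + z)/(4 + V) (D(z, V) = -5 - (z + V)/(V + 4) = -5 - (V + z)/(4 + V))
x(37)*(D(-16, 37) - 1132) = -35*((-20 - 1*(-16) - 6*37)/(4 + 37) - 1132) = -35*((-20 + 16 - 222)/41 - 1132) = -35*((1/41)*(-226) - 1132) = -35*(-226/41 - 1132) = -35*(-46638/41) = 1632330/41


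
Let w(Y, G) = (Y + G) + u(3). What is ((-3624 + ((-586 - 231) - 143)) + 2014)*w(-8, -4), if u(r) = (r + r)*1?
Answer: 15420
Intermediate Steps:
u(r) = 2*r (u(r) = (2*r)*1 = 2*r)
w(Y, G) = 6 + G + Y (w(Y, G) = (Y + G) + 2*3 = (G + Y) + 6 = 6 + G + Y)
((-3624 + ((-586 - 231) - 143)) + 2014)*w(-8, -4) = ((-3624 + ((-586 - 231) - 143)) + 2014)*(6 - 4 - 8) = ((-3624 + (-817 - 143)) + 2014)*(-6) = ((-3624 - 960) + 2014)*(-6) = (-4584 + 2014)*(-6) = -2570*(-6) = 15420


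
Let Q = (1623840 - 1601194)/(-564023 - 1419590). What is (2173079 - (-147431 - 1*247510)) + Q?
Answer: 5093957833614/1983613 ≈ 2.5680e+6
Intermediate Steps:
Q = -22646/1983613 (Q = 22646/(-1983613) = 22646*(-1/1983613) = -22646/1983613 ≈ -0.011417)
(2173079 - (-147431 - 1*247510)) + Q = (2173079 - (-147431 - 1*247510)) - 22646/1983613 = (2173079 - (-147431 - 247510)) - 22646/1983613 = (2173079 - 1*(-394941)) - 22646/1983613 = (2173079 + 394941) - 22646/1983613 = 2568020 - 22646/1983613 = 5093957833614/1983613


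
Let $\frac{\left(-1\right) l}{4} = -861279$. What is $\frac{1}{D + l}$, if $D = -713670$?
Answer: $\frac{1}{2731446} \approx 3.6611 \cdot 10^{-7}$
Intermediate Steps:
$l = 3445116$ ($l = \left(-4\right) \left(-861279\right) = 3445116$)
$\frac{1}{D + l} = \frac{1}{-713670 + 3445116} = \frac{1}{2731446}$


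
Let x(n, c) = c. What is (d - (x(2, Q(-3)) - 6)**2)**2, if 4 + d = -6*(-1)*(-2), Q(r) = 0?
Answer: 2704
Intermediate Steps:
d = -16 (d = -4 - 6*(-1)*(-2) = -4 + 6*(-2) = -4 - 12 = -16)
(d - (x(2, Q(-3)) - 6)**2)**2 = (-16 - (0 - 6)**2)**2 = (-16 - 1*(-6)**2)**2 = (-16 - 1*36)**2 = (-16 - 36)**2 = (-52)**2 = 2704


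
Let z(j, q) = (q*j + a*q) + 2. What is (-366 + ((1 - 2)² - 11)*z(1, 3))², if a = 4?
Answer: 287296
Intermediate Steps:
z(j, q) = 2 + 4*q + j*q (z(j, q) = (q*j + 4*q) + 2 = (j*q + 4*q) + 2 = (4*q + j*q) + 2 = 2 + 4*q + j*q)
(-366 + ((1 - 2)² - 11)*z(1, 3))² = (-366 + ((1 - 2)² - 11)*(2 + 4*3 + 1*3))² = (-366 + ((-1)² - 11)*(2 + 12 + 3))² = (-366 + (1 - 11)*17)² = (-366 - 10*17)² = (-366 - 170)² = (-536)² = 287296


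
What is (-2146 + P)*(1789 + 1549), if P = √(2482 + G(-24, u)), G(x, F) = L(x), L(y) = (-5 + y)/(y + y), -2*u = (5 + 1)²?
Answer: -7163348 + 1669*√357495/6 ≈ -6.9970e+6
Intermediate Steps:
u = -18 (u = -(5 + 1)²/2 = -½*6² = -½*36 = -18)
L(y) = (-5 + y)/(2*y) (L(y) = (-5 + y)/((2*y)) = (-5 + y)*(1/(2*y)) = (-5 + y)/(2*y))
G(x, F) = (-5 + x)/(2*x)
P = √357495/12 (P = √(2482 + (½)*(-5 - 24)/(-24)) = √(2482 + (½)*(-1/24)*(-29)) = √(2482 + 29/48) = √(119165/48) = √357495/12 ≈ 49.826)
(-2146 + P)*(1789 + 1549) = (-2146 + √357495/12)*(1789 + 1549) = (-2146 + √357495/12)*3338 = -7163348 + 1669*√357495/6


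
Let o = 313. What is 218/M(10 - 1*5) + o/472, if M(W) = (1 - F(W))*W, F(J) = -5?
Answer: 56143/7080 ≈ 7.9298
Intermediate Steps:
M(W) = 6*W (M(W) = (1 - 1*(-5))*W = (1 + 5)*W = 6*W)
218/M(10 - 1*5) + o/472 = 218/((6*(10 - 1*5))) + 313/472 = 218/((6*(10 - 5))) + 313*(1/472) = 218/((6*5)) + 313/472 = 218/30 + 313/472 = 218*(1/30) + 313/472 = 109/15 + 313/472 = 56143/7080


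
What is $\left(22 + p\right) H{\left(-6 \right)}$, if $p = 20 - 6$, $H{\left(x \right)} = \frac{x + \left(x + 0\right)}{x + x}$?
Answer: $36$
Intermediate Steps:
$H{\left(x \right)} = 1$ ($H{\left(x \right)} = \frac{x + x}{2 x} = 2 x \frac{1}{2 x} = 1$)
$p = 14$ ($p = 20 - 6 = 14$)
$\left(22 + p\right) H{\left(-6 \right)} = \left(22 + 14\right) 1 = 36 \cdot 1 = 36$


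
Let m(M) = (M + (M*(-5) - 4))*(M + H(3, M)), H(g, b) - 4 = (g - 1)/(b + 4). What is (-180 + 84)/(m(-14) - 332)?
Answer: 60/539 ≈ 0.11132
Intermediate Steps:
H(g, b) = 4 + (-1 + g)/(4 + b) (H(g, b) = 4 + (g - 1)/(b + 4) = 4 + (-1 + g)/(4 + b))
m(M) = (-4 - 4*M)*(M + (18 + 4*M)/(4 + M)) (m(M) = (M + (M*(-5) - 4))*(M + (15 + 3 + 4*M)/(4 + M)) = (M + (-5*M - 4))*(M + (18 + 4*M)/(4 + M)) = (M + (-4 - 5*M))*(M + (18 + 4*M)/(4 + M)) = (-4 - 4*M)*(M + (18 + 4*M)/(4 + M)))
(-180 + 84)/(m(-14) - 332) = (-180 + 84)/(4*(-18 - 1*(-14)³ - 26*(-14) - 9*(-14)²)/(4 - 14) - 332) = -96/(4*(-18 - 1*(-2744) + 364 - 9*196)/(-10) - 332) = -96/(4*(-⅒)*(-18 + 2744 + 364 - 1764) - 332) = -96/(4*(-⅒)*1326 - 332) = -96/(-2652/5 - 332) = -96/(-4312/5) = -96*(-5/4312) = 60/539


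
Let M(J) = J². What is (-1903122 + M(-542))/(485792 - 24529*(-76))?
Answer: -804679/1174998 ≈ -0.68483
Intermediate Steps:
(-1903122 + M(-542))/(485792 - 24529*(-76)) = (-1903122 + (-542)²)/(485792 - 24529*(-76)) = (-1903122 + 293764)/(485792 + 1864204) = -1609358/2349996 = -1609358*1/2349996 = -804679/1174998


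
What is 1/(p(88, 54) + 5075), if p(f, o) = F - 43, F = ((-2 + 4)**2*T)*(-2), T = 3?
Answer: 1/5008 ≈ 0.00019968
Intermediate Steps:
F = -24 (F = ((-2 + 4)**2*3)*(-2) = (2**2*3)*(-2) = (4*3)*(-2) = 12*(-2) = -24)
p(f, o) = -67 (p(f, o) = -24 - 43 = -67)
1/(p(88, 54) + 5075) = 1/(-67 + 5075) = 1/5008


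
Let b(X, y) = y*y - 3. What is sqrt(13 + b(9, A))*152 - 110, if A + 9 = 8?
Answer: -110 + 152*sqrt(11) ≈ 394.13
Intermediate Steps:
A = -1 (A = -9 + 8 = -1)
b(X, y) = -3 + y**2 (b(X, y) = y**2 - 3 = -3 + y**2)
sqrt(13 + b(9, A))*152 - 110 = sqrt(13 + (-3 + (-1)**2))*152 - 110 = sqrt(13 + (-3 + 1))*152 - 110 = sqrt(13 - 2)*152 - 110 = sqrt(11)*152 - 110 = 152*sqrt(11) - 110 = -110 + 152*sqrt(11)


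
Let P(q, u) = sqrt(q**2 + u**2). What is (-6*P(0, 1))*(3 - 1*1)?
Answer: -12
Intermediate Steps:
(-6*P(0, 1))*(3 - 1*1) = (-6*sqrt(0**2 + 1**2))*(3 - 1*1) = (-6*sqrt(0 + 1))*(3 - 1) = -6*sqrt(1)*2 = -6*1*2 = -6*2 = -12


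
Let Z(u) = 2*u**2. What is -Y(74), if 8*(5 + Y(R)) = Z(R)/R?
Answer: -27/2 ≈ -13.500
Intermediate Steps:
Y(R) = -5 + R/4 (Y(R) = -5 + ((2*R**2)/R)/8 = -5 + (2*R)/8 = -5 + R/4)
-Y(74) = -(-5 + (1/4)*74) = -(-5 + 37/2) = -1*27/2 = -27/2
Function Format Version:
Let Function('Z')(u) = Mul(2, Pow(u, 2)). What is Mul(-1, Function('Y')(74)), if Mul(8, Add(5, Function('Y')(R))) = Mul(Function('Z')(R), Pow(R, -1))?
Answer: Rational(-27, 2) ≈ -13.500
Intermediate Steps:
Function('Y')(R) = Add(-5, Mul(Rational(1, 4), R)) (Function('Y')(R) = Add(-5, Mul(Rational(1, 8), Mul(Mul(2, Pow(R, 2)), Pow(R, -1)))) = Add(-5, Mul(Rational(1, 8), Mul(2, R))) = Add(-5, Mul(Rational(1, 4), R)))
Mul(-1, Function('Y')(74)) = Mul(-1, Add(-5, Mul(Rational(1, 4), 74))) = Mul(-1, Add(-5, Rational(37, 2))) = Mul(-1, Rational(27, 2)) = Rational(-27, 2)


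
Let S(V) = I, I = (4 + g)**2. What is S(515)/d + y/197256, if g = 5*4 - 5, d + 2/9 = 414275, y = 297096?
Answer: 46181470798/30644319587 ≈ 1.5070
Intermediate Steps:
d = 3728473/9 (d = -2/9 + 414275 = 3728473/9 ≈ 4.1428e+5)
g = 15 (g = 20 - 5 = 15)
I = 361 (I = (4 + 15)**2 = 19**2 = 361)
S(V) = 361
S(515)/d + y/197256 = 361/(3728473/9) + 297096/197256 = 361*(9/3728473) + 297096*(1/197256) = 3249/3728473 + 12379/8219 = 46181470798/30644319587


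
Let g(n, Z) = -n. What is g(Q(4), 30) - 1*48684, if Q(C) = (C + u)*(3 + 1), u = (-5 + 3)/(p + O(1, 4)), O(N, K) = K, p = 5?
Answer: -438292/9 ≈ -48699.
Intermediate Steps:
u = -2/9 (u = (-5 + 3)/(5 + 4) = -2/9 ≈ -0.22222)
Q(C) = -8/9 + 4*C (Q(C) = (C - 2/9)*(3 + 1) = (-2/9 + C)*4 = -8/9 + 4*C)
g(Q(4), 30) - 1*48684 = -(-8/9 + 4*4) - 1*48684 = -(-8/9 + 16) - 48684 = -1*136/9 - 48684 = -136/9 - 48684 = -438292/9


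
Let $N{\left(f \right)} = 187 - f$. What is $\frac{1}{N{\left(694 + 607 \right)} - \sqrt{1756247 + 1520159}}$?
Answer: $\frac{557}{1017705} - \frac{\sqrt{3276406}}{2035410} \approx -0.00034199$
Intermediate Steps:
$\frac{1}{N{\left(694 + 607 \right)} - \sqrt{1756247 + 1520159}} = \frac{1}{\left(187 - \left(694 + 607\right)\right) - \sqrt{1756247 + 1520159}} = \frac{1}{\left(187 - 1301\right) - \sqrt{3276406}} = \frac{1}{-1114 - \sqrt{3276406}}$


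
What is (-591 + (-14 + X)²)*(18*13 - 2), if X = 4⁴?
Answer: 13449736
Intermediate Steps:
X = 256
(-591 + (-14 + X)²)*(18*13 - 2) = (-591 + (-14 + 256)²)*(18*13 - 2) = (-591 + 242²)*(234 - 2) = (-591 + 58564)*232 = 57973*232 = 13449736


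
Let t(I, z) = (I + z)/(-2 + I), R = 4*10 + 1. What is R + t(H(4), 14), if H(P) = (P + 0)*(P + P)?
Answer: 638/15 ≈ 42.533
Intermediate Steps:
H(P) = 2*P**2 (H(P) = P*(2*P) = 2*P**2)
R = 41 (R = 40 + 1 = 41)
t(I, z) = (I + z)/(-2 + I)
R + t(H(4), 14) = 41 + (2*4**2 + 14)/(-2 + 2*4**2) = 41 + (2*16 + 14)/(-2 + 2*16) = 41 + (32 + 14)/(-2 + 32) = 41 + 46/30 = 41 + (1/30)*46 = 41 + 23/15 = 638/15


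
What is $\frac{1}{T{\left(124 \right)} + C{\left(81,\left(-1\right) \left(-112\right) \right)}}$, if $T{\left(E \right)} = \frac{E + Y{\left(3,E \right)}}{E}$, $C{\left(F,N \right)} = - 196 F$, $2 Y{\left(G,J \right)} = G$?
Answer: $- \frac{248}{3936997} \approx -6.2992 \cdot 10^{-5}$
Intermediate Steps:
$Y{\left(G,J \right)} = \frac{G}{2}$
$T{\left(E \right)} = \frac{\frac{3}{2} + E}{E}$ ($T{\left(E \right)} = \frac{E + \frac{1}{2} \cdot 3}{E} = \frac{E + \frac{3}{2}}{E} = \frac{\frac{3}{2} + E}{E}$)
$\frac{1}{T{\left(124 \right)} + C{\left(81,\left(-1\right) \left(-112\right) \right)}} = \frac{1}{\frac{\frac{3}{2} + 124}{124} - 15876} = \frac{1}{\frac{1}{124} \cdot \frac{251}{2} - 15876} = \frac{1}{\frac{251}{248} - 15876} = \frac{1}{- \frac{3936997}{248}} = - \frac{248}{3936997}$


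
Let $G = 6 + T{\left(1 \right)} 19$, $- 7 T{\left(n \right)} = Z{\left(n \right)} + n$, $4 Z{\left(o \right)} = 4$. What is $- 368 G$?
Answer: $- \frac{1472}{7} \approx -210.29$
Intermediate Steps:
$Z{\left(o \right)} = 1$ ($Z{\left(o \right)} = \frac{1}{4} \cdot 4 = 1$)
$T{\left(n \right)} = - \frac{1}{7} - \frac{n}{7}$ ($T{\left(n \right)} = - \frac{1 + n}{7} = - \frac{1}{7} - \frac{n}{7}$)
$G = \frac{4}{7}$ ($G = 6 + \left(- \frac{1}{7} - \frac{1}{7}\right) 19 = 6 - \frac{38}{7} = \frac{4}{7} \approx 0.57143$)
$- 368 G = \left(-368\right) \frac{4}{7} = - \frac{1472}{7}$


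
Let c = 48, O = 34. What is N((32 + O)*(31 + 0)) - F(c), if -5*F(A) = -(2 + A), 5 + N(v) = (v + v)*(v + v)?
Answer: 16744449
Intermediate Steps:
N(v) = -5 + 4*v² (N(v) = -5 + (v + v)*(v + v) = -5 + (2*v)*(2*v) = -5 + 4*v²)
F(A) = ⅖ + A/5 (F(A) = -(-1)*(2 + A)/5 = -(-2 - A)/5 = ⅖ + A/5)
N((32 + O)*(31 + 0)) - F(c) = (-5 + 4*((32 + 34)*(31 + 0))²) - (⅖ + (⅕)*48) = (-5 + 4*(66*31)²) - (⅖ + 48/5) = (-5 + 4*2046²) - 1*10 = (-5 + 4*4186116) - 10 = (-5 + 16744464) - 10 = 16744459 - 10 = 16744449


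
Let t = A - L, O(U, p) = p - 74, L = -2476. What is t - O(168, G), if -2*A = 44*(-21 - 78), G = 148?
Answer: 4580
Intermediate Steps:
A = 2178 (A = -22*(-21 - 78) = -22*(-99) = -½*(-4356) = 2178)
O(U, p) = -74 + p
t = 4654 (t = 2178 - 1*(-2476) = 2178 + 2476 = 4654)
t - O(168, G) = 4654 - (-74 + 148) = 4654 - 1*74 = 4654 - 74 = 4580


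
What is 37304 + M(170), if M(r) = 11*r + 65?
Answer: 39239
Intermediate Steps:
M(r) = 65 + 11*r
37304 + M(170) = 37304 + (65 + 11*170) = 37304 + (65 + 1870) = 37304 + 1935 = 39239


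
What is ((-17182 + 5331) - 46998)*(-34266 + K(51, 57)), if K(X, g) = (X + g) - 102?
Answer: 2016166740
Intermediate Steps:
K(X, g) = -102 + X + g
((-17182 + 5331) - 46998)*(-34266 + K(51, 57)) = ((-17182 + 5331) - 46998)*(-34266 + (-102 + 51 + 57)) = (-11851 - 46998)*(-34266 + 6) = -58849*(-34260) = 2016166740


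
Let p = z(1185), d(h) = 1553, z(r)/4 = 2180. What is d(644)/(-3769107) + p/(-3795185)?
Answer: -7752107069/2860891669959 ≈ -0.0027097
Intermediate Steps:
z(r) = 8720 (z(r) = 4*2180 = 8720)
p = 8720
d(644)/(-3769107) + p/(-3795185) = 1553/(-3769107) + 8720/(-3795185) = 1553*(-1/3769107) + 8720*(-1/3795185) = -1553/3769107 - 1744/759037 = -7752107069/2860891669959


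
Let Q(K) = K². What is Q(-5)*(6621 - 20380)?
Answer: -343975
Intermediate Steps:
Q(-5)*(6621 - 20380) = (-5)²*(6621 - 20380) = 25*(-13759) = -343975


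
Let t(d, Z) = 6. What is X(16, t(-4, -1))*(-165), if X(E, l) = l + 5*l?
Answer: -5940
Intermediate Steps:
X(E, l) = 6*l
X(16, t(-4, -1))*(-165) = (6*6)*(-165) = 36*(-165) = -5940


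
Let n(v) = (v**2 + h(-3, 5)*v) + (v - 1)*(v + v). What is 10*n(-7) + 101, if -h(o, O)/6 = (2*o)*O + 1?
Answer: -10469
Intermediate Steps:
h(o, O) = -6 - 12*O*o (h(o, O) = -6*((2*o)*O + 1) = -6*(2*O*o + 1) = -6*(1 + 2*O*o) = -6 - 12*O*o)
n(v) = v**2 + 174*v + 2*v*(-1 + v) (n(v) = (v**2 + (-6 - 12*5*(-3))*v) + (v - 1)*(v + v) = (v**2 + (-6 + 180)*v) + (-1 + v)*(2*v) = (v**2 + 174*v) + 2*v*(-1 + v) = v**2 + 174*v + 2*v*(-1 + v))
10*n(-7) + 101 = 10*(-7*(172 + 3*(-7))) + 101 = 10*(-7*(172 - 21)) + 101 = 10*(-7*151) + 101 = 10*(-1057) + 101 = -10570 + 101 = -10469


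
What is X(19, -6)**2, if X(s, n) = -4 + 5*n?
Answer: 1156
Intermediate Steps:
X(19, -6)**2 = (-4 + 5*(-6))**2 = (-4 - 30)**2 = (-34)**2 = 1156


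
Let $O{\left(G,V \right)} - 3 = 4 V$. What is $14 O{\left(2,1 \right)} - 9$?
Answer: $89$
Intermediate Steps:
$O{\left(G,V \right)} = 3 + 4 V$
$14 O{\left(2,1 \right)} - 9 = 14 \left(3 + 4 \cdot 1\right) - 9 = 14 \left(3 + 4\right) - 9 = 14 \cdot 7 - 9 = 98 - 9 = 89$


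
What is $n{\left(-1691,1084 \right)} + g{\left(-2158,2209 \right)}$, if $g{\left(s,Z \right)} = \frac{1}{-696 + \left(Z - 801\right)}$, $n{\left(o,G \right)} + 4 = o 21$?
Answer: $- \frac{25286679}{712} \approx -35515.0$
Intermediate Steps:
$n{\left(o,G \right)} = -4 + 21 o$ ($n{\left(o,G \right)} = -4 + o 21 = -4 + 21 o$)
$g{\left(s,Z \right)} = \frac{1}{-1497 + Z}$ ($g{\left(s,Z \right)} = \frac{1}{-696 + \left(Z - 801\right)} = \frac{1}{-696 + \left(-801 + Z\right)} = \frac{1}{-1497 + Z}$)
$n{\left(-1691,1084 \right)} + g{\left(-2158,2209 \right)} = \left(-4 + 21 \left(-1691\right)\right) + \frac{1}{-1497 + 2209} = \left(-4 - 35511\right) + \frac{1}{712} = -35515 + \frac{1}{712} = - \frac{25286679}{712}$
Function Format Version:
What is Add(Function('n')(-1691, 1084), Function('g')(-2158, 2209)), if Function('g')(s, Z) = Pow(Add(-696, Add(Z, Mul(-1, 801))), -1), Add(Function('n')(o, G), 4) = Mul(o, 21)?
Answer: Rational(-25286679, 712) ≈ -35515.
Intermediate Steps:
Function('n')(o, G) = Add(-4, Mul(21, o)) (Function('n')(o, G) = Add(-4, Mul(o, 21)) = Add(-4, Mul(21, o)))
Function('g')(s, Z) = Pow(Add(-1497, Z), -1) (Function('g')(s, Z) = Pow(Add(-696, Add(Z, -801)), -1) = Pow(Add(-696, Add(-801, Z)), -1) = Pow(Add(-1497, Z), -1))
Add(Function('n')(-1691, 1084), Function('g')(-2158, 2209)) = Add(Add(-4, Mul(21, -1691)), Pow(Add(-1497, 2209), -1)) = Add(Add(-4, -35511), Pow(712, -1)) = Add(-35515, Rational(1, 712)) = Rational(-25286679, 712)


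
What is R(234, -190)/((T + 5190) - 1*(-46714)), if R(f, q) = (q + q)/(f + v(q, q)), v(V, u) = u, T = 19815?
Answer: -95/788909 ≈ -0.00012042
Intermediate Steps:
R(f, q) = 2*q/(f + q) (R(f, q) = (q + q)/(f + q) = (2*q)/(f + q) = 2*q/(f + q))
R(234, -190)/((T + 5190) - 1*(-46714)) = (2*(-190)/(234 - 190))/((19815 + 5190) - 1*(-46714)) = (2*(-190)/44)/(25005 + 46714) = (2*(-190)*(1/44))/71719 = -95/11*1/71719 = -95/788909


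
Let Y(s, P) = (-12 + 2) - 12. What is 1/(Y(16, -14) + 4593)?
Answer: 1/4571 ≈ 0.00021877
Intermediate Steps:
Y(s, P) = -22 (Y(s, P) = -10 - 12 = -22)
1/(Y(16, -14) + 4593) = 1/(-22 + 4593) = 1/4571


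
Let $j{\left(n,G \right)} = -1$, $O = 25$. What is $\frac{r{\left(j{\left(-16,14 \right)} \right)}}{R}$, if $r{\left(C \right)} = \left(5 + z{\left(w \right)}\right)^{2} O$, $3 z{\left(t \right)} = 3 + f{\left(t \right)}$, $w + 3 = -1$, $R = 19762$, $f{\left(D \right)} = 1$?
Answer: $\frac{9025}{177858} \approx 0.050743$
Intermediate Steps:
$w = -4$ ($w = -3 - 1 = -4$)
$z{\left(t \right)} = \frac{4}{3}$ ($z{\left(t \right)} = \frac{3 + 1}{3} = \frac{1}{3} \cdot 4 = \frac{4}{3}$)
$r{\left(C \right)} = \frac{9025}{9}$ ($r{\left(C \right)} = \left(5 + \frac{4}{3}\right)^{2} \cdot 25 = \left(\frac{19}{3}\right)^{2} \cdot 25 = \frac{361}{9} \cdot 25 = \frac{9025}{9}$)
$\frac{r{\left(j{\left(-16,14 \right)} \right)}}{R} = \frac{9025}{9 \cdot 19762} = \frac{9025}{9} \cdot \frac{1}{19762} = \frac{9025}{177858}$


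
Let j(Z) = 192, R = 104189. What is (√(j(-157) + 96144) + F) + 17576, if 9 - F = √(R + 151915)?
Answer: 17585 - 6*√7114 + 12*√669 ≈ 17389.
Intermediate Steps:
F = 9 - 6*√7114 (F = 9 - √(104189 + 151915) = 9 - √256104 = 9 - 6*√7114 ≈ -497.07)
(√(j(-157) + 96144) + F) + 17576 = (√(192 + 96144) + (9 - 6*√7114)) + 17576 = (√96336 + (9 - 6*√7114)) + 17576 = (12*√669 + (9 - 6*√7114)) + 17576 = (9 - 6*√7114 + 12*√669) + 17576 = 17585 - 6*√7114 + 12*√669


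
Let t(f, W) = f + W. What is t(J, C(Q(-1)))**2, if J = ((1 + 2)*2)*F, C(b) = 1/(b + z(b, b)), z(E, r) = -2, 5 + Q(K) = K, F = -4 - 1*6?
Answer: 231361/64 ≈ 3615.0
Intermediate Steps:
F = -10 (F = -4 - 6 = -10)
Q(K) = -5 + K
C(b) = 1/(-2 + b) (C(b) = 1/(b - 2) = 1/(-2 + b))
J = -60 (J = ((1 + 2)*2)*(-10) = (3*2)*(-10) = 6*(-10) = -60)
t(f, W) = W + f
t(J, C(Q(-1)))**2 = (1/(-2 + (-5 - 1)) - 60)**2 = (1/(-2 - 6) - 60)**2 = (1/(-8) - 60)**2 = (-1/8 - 60)**2 = (-481/8)**2 = 231361/64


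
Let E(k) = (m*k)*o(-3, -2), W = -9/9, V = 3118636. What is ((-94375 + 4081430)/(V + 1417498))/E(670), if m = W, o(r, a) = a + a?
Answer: 797411/2431367824 ≈ 0.00032797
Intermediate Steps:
W = -1 (W = -9*⅑ = -1)
o(r, a) = 2*a
m = -1
E(k) = 4*k (E(k) = (-k)*(2*(-2)) = -k*(-4) = 4*k)
((-94375 + 4081430)/(V + 1417498))/E(670) = ((-94375 + 4081430)/(3118636 + 1417498))/((4*670)) = (3987055/4536134)/2680 = (3987055*(1/4536134))*(1/2680) = (3987055/4536134)*(1/2680) = 797411/2431367824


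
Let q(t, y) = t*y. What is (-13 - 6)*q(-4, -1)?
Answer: -76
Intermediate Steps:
(-13 - 6)*q(-4, -1) = (-13 - 6)*(-4*(-1)) = -19*4 = -76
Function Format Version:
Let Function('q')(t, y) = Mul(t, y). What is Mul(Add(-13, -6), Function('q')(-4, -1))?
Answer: -76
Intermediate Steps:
Mul(Add(-13, -6), Function('q')(-4, -1)) = Mul(Add(-13, -6), Mul(-4, -1)) = Mul(-19, 4) = -76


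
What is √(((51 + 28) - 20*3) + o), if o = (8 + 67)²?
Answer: 2*√1411 ≈ 75.127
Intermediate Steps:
o = 5625 (o = 75² = 5625)
√(((51 + 28) - 20*3) + o) = √(((51 + 28) - 20*3) + 5625) = √((79 - 60) + 5625) = √(19 + 5625) = √5644 = 2*√1411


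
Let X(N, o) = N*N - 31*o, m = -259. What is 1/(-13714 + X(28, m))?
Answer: -1/4901 ≈ -0.00020404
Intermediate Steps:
X(N, o) = N**2 - 31*o
1/(-13714 + X(28, m)) = 1/(-13714 + (28**2 - 31*(-259))) = 1/(-13714 + (784 + 8029)) = 1/(-13714 + 8813) = 1/(-4901) = -1/4901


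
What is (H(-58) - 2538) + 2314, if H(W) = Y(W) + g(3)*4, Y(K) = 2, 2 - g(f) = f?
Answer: -226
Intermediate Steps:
g(f) = 2 - f
H(W) = -2 (H(W) = 2 + (2 - 1*3)*4 = 2 + (2 - 3)*4 = 2 - 1*4 = 2 - 4 = -2)
(H(-58) - 2538) + 2314 = (-2 - 2538) + 2314 = -2540 + 2314 = -226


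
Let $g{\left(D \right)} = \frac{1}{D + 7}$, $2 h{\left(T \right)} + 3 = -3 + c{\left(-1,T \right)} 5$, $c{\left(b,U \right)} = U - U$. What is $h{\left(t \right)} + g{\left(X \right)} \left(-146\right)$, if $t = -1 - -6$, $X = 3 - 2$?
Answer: $- \frac{85}{4} \approx -21.25$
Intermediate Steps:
$c{\left(b,U \right)} = 0$
$X = 1$ ($X = 3 - 2 = 1$)
$t = 5$ ($t = -1 + 6 = 5$)
$h{\left(T \right)} = -3$ ($h{\left(T \right)} = - \frac{3}{2} + \frac{-3 + 0 \cdot 5}{2} = - \frac{3}{2} + \frac{-3 + 0}{2} = - \frac{3}{2} + \frac{1}{2} \left(-3\right) = - \frac{3}{2} - \frac{3}{2} = -3$)
$g{\left(D \right)} = \frac{1}{7 + D}$
$h{\left(t \right)} + g{\left(X \right)} \left(-146\right) = -3 + \frac{1}{7 + 1} \left(-146\right) = -3 + \frac{1}{8} \left(-146\right) = -3 - \frac{73}{4} = - \frac{85}{4}$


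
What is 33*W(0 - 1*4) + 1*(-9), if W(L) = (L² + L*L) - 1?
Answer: 1014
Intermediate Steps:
W(L) = -1 + 2*L² (W(L) = (L² + L²) - 1 = 2*L² - 1 = -1 + 2*L²)
33*W(0 - 1*4) + 1*(-9) = 33*(-1 + 2*(0 - 1*4)²) + 1*(-9) = 33*(-1 + 2*(0 - 4)²) - 9 = 33*(-1 + 2*(-4)²) - 9 = 33*(-1 + 2*16) - 9 = 33*(-1 + 32) - 9 = 33*31 - 9 = 1023 - 9 = 1014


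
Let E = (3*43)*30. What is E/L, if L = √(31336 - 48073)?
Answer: -1290*I*√16737/5579 ≈ -29.914*I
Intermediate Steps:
L = I*√16737 (L = √(-16737) = I*√16737 ≈ 129.37*I)
E = 3870 (E = 129*30 = 3870)
E/L = 3870/((I*√16737)) = 3870*(-I*√16737/16737) = -1290*I*√16737/5579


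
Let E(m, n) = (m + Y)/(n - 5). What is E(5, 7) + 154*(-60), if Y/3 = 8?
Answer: -18451/2 ≈ -9225.5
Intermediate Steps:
Y = 24 (Y = 3*8 = 24)
E(m, n) = (24 + m)/(-5 + n) (E(m, n) = (m + 24)/(n - 5) = (24 + m)/(-5 + n))
E(5, 7) + 154*(-60) = (24 + 5)/(-5 + 7) + 154*(-60) = 29/2 - 9240 = -18451/2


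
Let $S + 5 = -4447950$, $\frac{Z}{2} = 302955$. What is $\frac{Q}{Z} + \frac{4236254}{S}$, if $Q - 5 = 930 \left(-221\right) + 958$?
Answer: $- \frac{46355912955}{35934138854} \approx -1.29$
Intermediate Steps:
$Z = 605910$ ($Z = 2 \cdot 302955 = 605910$)
$S = -4447955$ ($S = -5 - 4447950 = -4447955$)
$Q = -204567$ ($Q = 5 + \left(930 \left(-221\right) + 958\right) = 5 + \left(-205530 + 958\right) = 5 - 204572 = -204567$)
$\frac{Q}{Z} + \frac{4236254}{S} = - \frac{204567}{605910} + \frac{4236254}{-4447955} = \left(-204567\right) \frac{1}{605910} + 4236254 \left(- \frac{1}{4447955}\right) = - \frac{68189}{201970} - \frac{4236254}{4447955} = - \frac{46355912955}{35934138854}$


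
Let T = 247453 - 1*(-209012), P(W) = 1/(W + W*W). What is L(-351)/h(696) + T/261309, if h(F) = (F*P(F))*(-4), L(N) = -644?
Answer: 9774589506/87103 ≈ 1.1222e+5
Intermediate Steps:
P(W) = 1/(W + W²)
h(F) = -4/(1 + F) (h(F) = (F*(1/(F*(1 + F))))*(-4) = -4/(1 + F))
T = 456465 (T = 247453 + 209012 = 456465)
L(-351)/h(696) + T/261309 = -644/((-4/(1 + 696))) + 456465/261309 = -644/((-4/697)) + 456465*(1/261309) = -644/((-4*1/697)) + 152155/87103 = -644/(-4/697) + 152155/87103 = -644*(-697/4) + 152155/87103 = 112217 + 152155/87103 = 9774589506/87103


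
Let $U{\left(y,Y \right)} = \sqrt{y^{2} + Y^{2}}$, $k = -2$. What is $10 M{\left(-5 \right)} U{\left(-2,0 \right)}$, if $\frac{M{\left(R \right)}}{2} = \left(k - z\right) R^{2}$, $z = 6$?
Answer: $-8000$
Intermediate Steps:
$M{\left(R \right)} = - 16 R^{2}$ ($M{\left(R \right)} = 2 \left(-2 - 6\right) R^{2} = 2 \left(- 8 R^{2}\right) = - 16 R^{2}$)
$U{\left(y,Y \right)} = \sqrt{Y^{2} + y^{2}}$
$10 M{\left(-5 \right)} U{\left(-2,0 \right)} = 10 \left(- 16 \left(-5\right)^{2}\right) \sqrt{0^{2} + \left(-2\right)^{2}} = 10 \left(\left(-16\right) 25\right) \sqrt{0 + 4} = 10 \left(-400\right) \sqrt{4} = \left(-4000\right) 2 = -8000$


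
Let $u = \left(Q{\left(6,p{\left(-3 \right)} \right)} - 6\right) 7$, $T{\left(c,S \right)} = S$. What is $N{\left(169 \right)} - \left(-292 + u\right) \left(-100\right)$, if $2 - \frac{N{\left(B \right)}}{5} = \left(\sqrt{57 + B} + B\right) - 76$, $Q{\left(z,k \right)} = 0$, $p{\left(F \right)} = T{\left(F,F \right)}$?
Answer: $-33855 - 5 \sqrt{226} \approx -33930.0$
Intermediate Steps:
$p{\left(F \right)} = F$
$N{\left(B \right)} = 390 - 5 B - 5 \sqrt{57 + B}$ ($N{\left(B \right)} = 10 - 5 \left(\left(\sqrt{57 + B} + B\right) - 76\right) = 10 - 5 \left(\left(B + \sqrt{57 + B}\right) - 76\right) = 10 - 5 \left(-76 + B + \sqrt{57 + B}\right) = 10 - \left(-380 + 5 B + 5 \sqrt{57 + B}\right) = 390 - 5 B - 5 \sqrt{57 + B}$)
$u = -42$ ($u = \left(0 - 6\right) 7 = \left(-6\right) 7 = -42$)
$N{\left(169 \right)} - \left(-292 + u\right) \left(-100\right) = \left(390 - 845 - 5 \sqrt{57 + 169}\right) - \left(-292 - 42\right) \left(-100\right) = \left(390 - 845 - 5 \sqrt{226}\right) - \left(-334\right) \left(-100\right) = \left(-455 - 5 \sqrt{226}\right) - 33400 = -33855 - 5 \sqrt{226}$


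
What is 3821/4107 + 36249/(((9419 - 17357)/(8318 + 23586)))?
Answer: -263870348843/1811187 ≈ -1.4569e+5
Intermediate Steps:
3821/4107 + 36249/(((9419 - 17357)/(8318 + 23586))) = 3821*(1/4107) + 36249/((-7938/31904)) = 3821/4107 + 36249/((-7938*1/31904)) = 3821/4107 + 36249/(-3969/15952) = 3821/4107 + 36249*(-15952/3969) = 3821/4107 - 192748016/1323 = -263870348843/1811187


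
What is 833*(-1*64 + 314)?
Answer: 208250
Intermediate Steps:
833*(-1*64 + 314) = 833*(-64 + 314) = 833*250 = 208250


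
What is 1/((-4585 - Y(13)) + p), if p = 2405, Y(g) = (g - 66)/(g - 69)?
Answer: -56/122133 ≈ -0.00045852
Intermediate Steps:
Y(g) = (-66 + g)/(-69 + g)
1/((-4585 - Y(13)) + p) = 1/((-4585 - (-66 + 13)/(-69 + 13)) + 2405) = 1/((-4585 - (-53)/(-56)) + 2405) = 1/((-4585 - (-1)*(-53)/56) + 2405) = 1/((-4585 - 1*53/56) + 2405) = 1/((-4585 - 53/56) + 2405) = 1/(-256813/56 + 2405) = 1/(-122133/56) = -56/122133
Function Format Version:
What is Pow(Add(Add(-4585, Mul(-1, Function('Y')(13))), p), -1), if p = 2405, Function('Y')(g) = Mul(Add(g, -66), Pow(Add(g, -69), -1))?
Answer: Rational(-56, 122133) ≈ -0.00045852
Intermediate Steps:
Function('Y')(g) = Mul(Pow(Add(-69, g), -1), Add(-66, g)) (Function('Y')(g) = Mul(Add(-66, g), Pow(Add(-69, g), -1)) = Mul(Pow(Add(-69, g), -1), Add(-66, g)))
Pow(Add(Add(-4585, Mul(-1, Function('Y')(13))), p), -1) = Pow(Add(Add(-4585, Mul(-1, Mul(Pow(Add(-69, 13), -1), Add(-66, 13)))), 2405), -1) = Pow(Add(Add(-4585, Mul(-1, Mul(Pow(-56, -1), -53))), 2405), -1) = Pow(Add(Add(-4585, Mul(-1, Mul(Rational(-1, 56), -53))), 2405), -1) = Pow(Add(Add(-4585, Mul(-1, Rational(53, 56))), 2405), -1) = Pow(Add(Add(-4585, Rational(-53, 56)), 2405), -1) = Pow(Add(Rational(-256813, 56), 2405), -1) = Pow(Rational(-122133, 56), -1) = Rational(-56, 122133)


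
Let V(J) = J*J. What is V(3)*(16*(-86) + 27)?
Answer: -12141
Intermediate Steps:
V(J) = J²
V(3)*(16*(-86) + 27) = 3²*(16*(-86) + 27) = 9*(-1376 + 27) = 9*(-1349) = -12141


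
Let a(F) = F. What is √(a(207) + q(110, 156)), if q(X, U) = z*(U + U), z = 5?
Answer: √1767 ≈ 42.036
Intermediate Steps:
q(X, U) = 10*U (q(X, U) = 5*(U + U) = 5*(2*U) = 10*U)
√(a(207) + q(110, 156)) = √(207 + 10*156) = √(207 + 1560) = √1767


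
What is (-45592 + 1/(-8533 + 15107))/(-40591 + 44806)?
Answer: -99907269/9236470 ≈ -10.817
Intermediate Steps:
(-45592 + 1/(-8533 + 15107))/(-40591 + 44806) = (-45592 + 1/6574)/4215 = (-45592 + 1/6574)*(1/4215) = -299721807/6574*1/4215 = -99907269/9236470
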